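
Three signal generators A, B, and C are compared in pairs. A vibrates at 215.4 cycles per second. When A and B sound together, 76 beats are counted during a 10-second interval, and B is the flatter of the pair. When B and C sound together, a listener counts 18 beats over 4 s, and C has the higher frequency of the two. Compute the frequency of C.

A–B: Beat frequency = 76/10 = 7.6 Hz.
B is below A, so f_B = 215.4 − 7.6 = 207.8 Hz.
B–C: Beat frequency = 18/4 = 4.5 Hz.
C is above B, so f_C = 207.8 + 4.5 = 212.3 Hz.

212.3 Hz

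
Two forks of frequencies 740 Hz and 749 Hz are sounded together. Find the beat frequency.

9 Hz

f_beat = |f₁ − f₂|.
|740 − 749| = 9 Hz.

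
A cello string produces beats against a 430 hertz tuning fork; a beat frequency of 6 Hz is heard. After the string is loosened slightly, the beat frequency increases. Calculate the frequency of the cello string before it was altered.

|f − 430| = 6, so the cello string was at either 424 Hz or 436 Hz.
Reducing tension lowers a string's frequency; the adjustment lowers the cello string's frequency.
The beat rate rose, so the adjustment moved the cello string further from 430 Hz — it was already below the reference.

424 Hz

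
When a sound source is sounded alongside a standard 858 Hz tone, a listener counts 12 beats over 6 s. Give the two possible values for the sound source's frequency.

Beat frequency = 12/6 = 2 Hz.
|f − 858| = 2, so f = 858 ± 2.

856 Hz or 860 Hz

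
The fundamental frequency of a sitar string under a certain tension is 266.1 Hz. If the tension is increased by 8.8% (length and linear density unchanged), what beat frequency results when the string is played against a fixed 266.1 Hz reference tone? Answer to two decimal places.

11.46 Hz

For a string, f ∝ √T, so the new frequency is 266.1·√1.088 = 277.5616 Hz.
f_beat = |277.5616 − 266.1| = 11.46 Hz.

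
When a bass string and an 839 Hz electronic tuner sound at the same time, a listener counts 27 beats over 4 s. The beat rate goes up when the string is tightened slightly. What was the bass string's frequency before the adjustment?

Beat frequency = 27/4 = 6.75 Hz.
|f − 839| = 6.75, so the bass string was at either 832.25 Hz or 845.75 Hz.
Increasing tension raises a string's frequency; the adjustment raises the bass string's frequency.
The beat rate rose, so the adjustment moved the bass string further from 839 Hz — it was already above the reference.

845.75 Hz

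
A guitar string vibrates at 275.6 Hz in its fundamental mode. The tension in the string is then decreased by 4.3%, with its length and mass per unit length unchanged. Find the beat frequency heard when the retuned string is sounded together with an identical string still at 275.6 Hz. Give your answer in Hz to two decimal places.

For a string, f ∝ √T, so the new frequency is 275.6·√0.957 = 269.6095 Hz.
f_beat = |269.6095 − 275.6| = 5.99 Hz.

5.99 Hz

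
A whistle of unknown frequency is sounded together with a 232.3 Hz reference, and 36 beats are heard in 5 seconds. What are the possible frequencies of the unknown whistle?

225.1 Hz or 239.5 Hz

Beat frequency = 36/5 = 7.2 Hz.
|f − 232.3| = 7.2, so f = 232.3 ± 7.2.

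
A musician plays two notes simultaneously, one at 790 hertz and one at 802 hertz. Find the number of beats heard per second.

Beats arise from superposition of two nearby frequencies; the beat rate is |f₁ − f₂|.
|790 − 802| = 12 Hz.

12 Hz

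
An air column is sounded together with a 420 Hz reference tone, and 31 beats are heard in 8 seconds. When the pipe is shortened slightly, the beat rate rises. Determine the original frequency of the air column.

423.875 Hz

Beat frequency = 31/8 = 3.875 Hz.
|f − 420| = 3.875, so the air column was at either 416.125 Hz or 423.875 Hz.
A shorter pipe has a higher fundamental; the adjustment raises the air column's frequency.
The beat rate rose, so the adjustment moved the air column further from 420 Hz — it was already above the reference.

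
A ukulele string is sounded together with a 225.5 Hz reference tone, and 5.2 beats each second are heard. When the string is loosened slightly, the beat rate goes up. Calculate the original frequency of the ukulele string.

220.3 Hz

|f − 225.5| = 5.2, so the ukulele string was at either 220.3 Hz or 230.7 Hz.
Reducing tension lowers a string's frequency; the adjustment lowers the ukulele string's frequency.
The beat rate rose, so the adjustment moved the ukulele string further from 225.5 Hz — it was already below the reference.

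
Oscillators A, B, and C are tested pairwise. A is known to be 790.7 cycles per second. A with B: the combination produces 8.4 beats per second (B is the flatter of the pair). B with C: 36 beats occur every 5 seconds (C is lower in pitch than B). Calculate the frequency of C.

775.1 Hz

B is below A, so f_B = 790.7 − 8.4 = 782.3 Hz.
B–C: Beat frequency = 36/5 = 7.2 Hz.
C is below B, so f_C = 782.3 − 7.2 = 775.1 Hz.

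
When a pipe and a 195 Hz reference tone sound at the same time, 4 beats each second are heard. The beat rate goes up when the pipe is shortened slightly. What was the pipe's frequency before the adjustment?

199 Hz

|f − 195| = 4, so the pipe was at either 191 Hz or 199 Hz.
A shorter pipe has a higher fundamental; the adjustment raises the pipe's frequency.
The beat rate rose, so the adjustment moved the pipe further from 195 Hz — it was already above the reference.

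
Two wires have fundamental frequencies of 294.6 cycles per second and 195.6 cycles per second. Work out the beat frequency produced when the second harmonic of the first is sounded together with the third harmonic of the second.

2.4 Hz

Second harmonic of the first: 2·294.6 = 589.2 Hz.
Third harmonic of the second: 3·195.6 = 586.8 Hz.
f_beat = |589.2 − 586.8| = 2.4 Hz.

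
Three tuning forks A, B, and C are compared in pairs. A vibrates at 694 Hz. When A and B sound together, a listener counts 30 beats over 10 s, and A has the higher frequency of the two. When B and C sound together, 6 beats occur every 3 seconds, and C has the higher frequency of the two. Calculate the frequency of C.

A–B: Beat frequency = 30/10 = 3 Hz.
B is below A, so f_B = 694 − 3 = 691 Hz.
B–C: Beat frequency = 6/3 = 2 Hz.
C is above B, so f_C = 691 + 2 = 693 Hz.

693 Hz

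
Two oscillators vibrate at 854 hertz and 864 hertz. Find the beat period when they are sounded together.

f_beat = |854 − 864| = 10 Hz.
Beat period T = 1 / f_beat = 1 / 10 s.

0.100 s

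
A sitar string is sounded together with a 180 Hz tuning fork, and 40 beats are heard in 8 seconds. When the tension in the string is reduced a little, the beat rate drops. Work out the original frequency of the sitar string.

185 Hz

Beat frequency = 40/8 = 5 Hz.
|f − 180| = 5, so the sitar string was at either 175 Hz or 185 Hz.
Lower tension means lower frequency; the adjustment lowers the sitar string's frequency.
The beat rate fell, so the adjustment moved the sitar string toward 180 Hz — it must have started above the reference.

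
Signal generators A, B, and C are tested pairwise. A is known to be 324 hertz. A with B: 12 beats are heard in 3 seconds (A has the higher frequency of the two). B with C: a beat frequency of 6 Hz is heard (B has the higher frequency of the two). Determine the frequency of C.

314 Hz

A–B: Beat frequency = 12/3 = 4 Hz.
B is below A, so f_B = 324 − 4 = 320 Hz.
C is below B, so f_C = 320 − 6 = 314 Hz.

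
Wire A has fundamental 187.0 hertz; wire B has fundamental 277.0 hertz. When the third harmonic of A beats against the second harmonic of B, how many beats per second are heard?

7.0 Hz

Third harmonic of the first: 3·187.0 = 561.0 Hz.
Second harmonic of the second: 2·277.0 = 554.0 Hz.
f_beat = |561.0 − 554.0| = 7.0 Hz.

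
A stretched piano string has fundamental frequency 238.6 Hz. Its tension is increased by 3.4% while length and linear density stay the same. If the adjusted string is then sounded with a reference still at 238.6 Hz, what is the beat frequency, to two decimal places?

4.02 Hz

For a string, f ∝ √T, so the new frequency is 238.6·√1.034 = 242.6223 Hz.
f_beat = |242.6223 − 238.6| = 4.02 Hz.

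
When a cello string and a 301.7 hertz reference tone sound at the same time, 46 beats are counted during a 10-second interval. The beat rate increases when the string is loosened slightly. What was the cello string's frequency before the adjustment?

297.1 Hz

Beat frequency = 46/10 = 4.6 Hz.
|f − 301.7| = 4.6, so the cello string was at either 297.1 Hz or 306.3 Hz.
Reducing tension lowers a string's frequency; the adjustment lowers the cello string's frequency.
The beat rate rose, so the adjustment moved the cello string further from 301.7 Hz — it was already below the reference.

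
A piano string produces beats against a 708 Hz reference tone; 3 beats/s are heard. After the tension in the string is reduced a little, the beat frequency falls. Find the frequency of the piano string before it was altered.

|f − 708| = 3, so the piano string was at either 705 Hz or 711 Hz.
Lower tension means lower frequency; the adjustment lowers the piano string's frequency.
The beat rate fell, so the adjustment moved the piano string toward 708 Hz — it must have started above the reference.

711 Hz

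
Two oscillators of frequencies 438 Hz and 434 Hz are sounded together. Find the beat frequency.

Beats arise from superposition of two nearby frequencies; the beat rate is |f₁ − f₂|.
|438 − 434| = 4 Hz.

4 Hz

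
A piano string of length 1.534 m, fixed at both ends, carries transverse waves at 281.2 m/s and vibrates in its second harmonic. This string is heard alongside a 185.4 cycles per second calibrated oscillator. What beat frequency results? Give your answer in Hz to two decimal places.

For a string fixed at both ends, f_n = n·v/(2L) = 2·281.2/(2·1.534) = 183.3116 Hz.
f_beat = |183.3116 − 185.4| = 2.09 Hz.

2.09 Hz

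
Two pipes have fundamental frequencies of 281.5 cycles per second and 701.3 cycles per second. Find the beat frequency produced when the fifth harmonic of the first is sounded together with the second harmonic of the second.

4.9 Hz

Fifth harmonic of the first: 5·281.5 = 1407.5 Hz.
Second harmonic of the second: 2·701.3 = 1402.6 Hz.
f_beat = |1407.5 − 1402.6| = 4.9 Hz.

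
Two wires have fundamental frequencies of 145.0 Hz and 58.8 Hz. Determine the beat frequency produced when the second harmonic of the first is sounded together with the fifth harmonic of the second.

4.0 Hz

Second harmonic of the first: 2·145.0 = 290.0 Hz.
Fifth harmonic of the second: 5·58.8 = 294.0 Hz.
f_beat = |290.0 − 294.0| = 4.0 Hz.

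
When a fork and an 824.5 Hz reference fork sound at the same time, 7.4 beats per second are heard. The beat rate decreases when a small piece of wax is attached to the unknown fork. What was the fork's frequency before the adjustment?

831.9 Hz

|f − 824.5| = 7.4, so the fork was at either 817.1 Hz or 831.9 Hz.
Loading a fork with wax lowers its frequency; the adjustment lowers the fork's frequency.
The beat rate fell, so the adjustment moved the fork toward 824.5 Hz — it must have started above the reference.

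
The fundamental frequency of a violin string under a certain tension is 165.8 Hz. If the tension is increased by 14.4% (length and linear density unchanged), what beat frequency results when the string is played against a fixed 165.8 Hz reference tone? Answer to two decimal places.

11.54 Hz

For a string, f ∝ √T, so the new frequency is 165.8·√1.144 = 177.3363 Hz.
f_beat = |177.3363 − 165.8| = 11.54 Hz.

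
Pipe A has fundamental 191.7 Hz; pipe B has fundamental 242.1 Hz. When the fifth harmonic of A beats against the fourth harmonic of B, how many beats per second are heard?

Fifth harmonic of the first: 5·191.7 = 958.5 Hz.
Fourth harmonic of the second: 4·242.1 = 968.4 Hz.
f_beat = |958.5 − 968.4| = 9.9 Hz.

9.9 Hz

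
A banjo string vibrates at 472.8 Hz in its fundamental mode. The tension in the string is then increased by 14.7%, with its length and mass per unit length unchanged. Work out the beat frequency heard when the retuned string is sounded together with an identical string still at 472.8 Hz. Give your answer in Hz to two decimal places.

33.56 Hz

For a string, f ∝ √T, so the new frequency is 472.8·√1.147 = 506.3598 Hz.
f_beat = |506.3598 − 472.8| = 33.56 Hz.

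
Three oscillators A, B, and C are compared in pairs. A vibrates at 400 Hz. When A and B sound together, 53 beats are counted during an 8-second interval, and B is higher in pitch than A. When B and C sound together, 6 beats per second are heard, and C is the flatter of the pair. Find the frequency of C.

A–B: Beat frequency = 53/8 = 6.625 Hz.
B is above A, so f_B = 400 + 6.625 = 406.625 Hz.
C is below B, so f_C = 406.625 − 6 = 400.625 Hz.

400.625 Hz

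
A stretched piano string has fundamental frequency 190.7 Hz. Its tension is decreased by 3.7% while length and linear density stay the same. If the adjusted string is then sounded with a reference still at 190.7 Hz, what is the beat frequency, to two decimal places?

3.56 Hz

For a string, f ∝ √T, so the new frequency is 190.7·√0.963 = 187.1388 Hz.
f_beat = |187.1388 − 190.7| = 3.56 Hz.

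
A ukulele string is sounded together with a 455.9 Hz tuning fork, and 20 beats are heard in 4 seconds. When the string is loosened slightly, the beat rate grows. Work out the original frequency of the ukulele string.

450.9 Hz

Beat frequency = 20/4 = 5 Hz.
|f − 455.9| = 5, so the ukulele string was at either 450.9 Hz or 460.9 Hz.
Reducing tension lowers a string's frequency; the adjustment lowers the ukulele string's frequency.
The beat rate rose, so the adjustment moved the ukulele string further from 455.9 Hz — it was already below the reference.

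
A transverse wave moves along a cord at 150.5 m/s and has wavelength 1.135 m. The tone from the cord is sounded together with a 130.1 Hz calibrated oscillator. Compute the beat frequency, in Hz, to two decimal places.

2.50 Hz

Source frequency f = v/λ = 150.5/1.135 = 132.5991 Hz.
f_beat = |132.5991 − 130.1| = 2.50 Hz.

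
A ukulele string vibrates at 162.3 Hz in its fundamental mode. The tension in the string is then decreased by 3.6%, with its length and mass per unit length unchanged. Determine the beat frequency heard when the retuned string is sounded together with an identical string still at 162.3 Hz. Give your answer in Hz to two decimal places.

For a string, f ∝ √T, so the new frequency is 162.3·√0.964 = 159.3518 Hz.
f_beat = |159.3518 − 162.3| = 2.95 Hz.

2.95 Hz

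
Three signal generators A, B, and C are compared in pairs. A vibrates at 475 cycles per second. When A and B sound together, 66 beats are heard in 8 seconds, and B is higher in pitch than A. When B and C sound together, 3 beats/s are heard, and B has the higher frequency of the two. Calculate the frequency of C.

A–B: Beat frequency = 66/8 = 8.25 Hz.
B is above A, so f_B = 475 + 8.25 = 483.25 Hz.
C is below B, so f_C = 483.25 − 3 = 480.25 Hz.

480.25 Hz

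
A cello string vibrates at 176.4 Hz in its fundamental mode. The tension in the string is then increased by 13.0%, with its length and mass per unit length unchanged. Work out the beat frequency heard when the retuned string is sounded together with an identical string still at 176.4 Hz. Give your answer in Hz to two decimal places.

11.12 Hz

For a string, f ∝ √T, so the new frequency is 176.4·√1.130 = 187.5158 Hz.
f_beat = |187.5158 − 176.4| = 11.12 Hz.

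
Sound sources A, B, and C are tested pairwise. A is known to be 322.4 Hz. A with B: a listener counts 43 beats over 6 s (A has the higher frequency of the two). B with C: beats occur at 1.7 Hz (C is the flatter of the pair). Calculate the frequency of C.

A–B: Beat frequency = 43/6 = 7.1667 Hz.
B is below A, so f_B = 322.4 − 7.1667 = 315.2333 Hz.
C is below B, so f_C = 315.2333 − 1.7 = 313.5333 Hz.

313.5333 Hz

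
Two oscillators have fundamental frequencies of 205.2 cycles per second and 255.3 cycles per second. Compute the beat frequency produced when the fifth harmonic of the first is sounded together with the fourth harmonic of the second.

Fifth harmonic of the first: 5·205.2 = 1026.0 Hz.
Fourth harmonic of the second: 4·255.3 = 1021.2 Hz.
f_beat = |1026.0 − 1021.2| = 4.8 Hz.

4.8 Hz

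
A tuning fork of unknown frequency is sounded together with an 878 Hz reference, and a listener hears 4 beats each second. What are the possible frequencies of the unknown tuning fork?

|f − 878| = 4, so f = 878 ± 4.

874 Hz or 882 Hz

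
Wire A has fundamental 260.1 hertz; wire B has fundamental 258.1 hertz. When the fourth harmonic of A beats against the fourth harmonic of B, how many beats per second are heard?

8.0 Hz

Fourth harmonic of the first: 4·260.1 = 1040.4 Hz.
Fourth harmonic of the second: 4·258.1 = 1032.4 Hz.
f_beat = |1040.4 − 1032.4| = 8.0 Hz.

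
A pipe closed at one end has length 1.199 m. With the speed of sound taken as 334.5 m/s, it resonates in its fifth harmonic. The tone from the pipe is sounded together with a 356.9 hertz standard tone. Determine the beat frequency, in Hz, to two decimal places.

8.17 Hz

Closed pipe (odd harmonics): f_n = n·v/(4L) = 5·334.5/(4·1.199) = 348.7281 Hz.
f_beat = |348.7281 − 356.9| = 8.17 Hz.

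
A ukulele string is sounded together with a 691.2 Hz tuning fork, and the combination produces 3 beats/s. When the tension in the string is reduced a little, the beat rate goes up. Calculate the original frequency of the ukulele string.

|f − 691.2| = 3, so the ukulele string was at either 688.2 Hz or 694.2 Hz.
Lower tension means lower frequency; the adjustment lowers the ukulele string's frequency.
The beat rate rose, so the adjustment moved the ukulele string further from 691.2 Hz — it was already below the reference.

688.2 Hz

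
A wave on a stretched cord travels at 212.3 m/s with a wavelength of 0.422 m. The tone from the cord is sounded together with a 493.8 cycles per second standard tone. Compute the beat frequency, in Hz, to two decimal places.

9.28 Hz

Source frequency f = v/λ = 212.3/0.422 = 503.0806 Hz.
f_beat = |503.0806 − 493.8| = 9.28 Hz.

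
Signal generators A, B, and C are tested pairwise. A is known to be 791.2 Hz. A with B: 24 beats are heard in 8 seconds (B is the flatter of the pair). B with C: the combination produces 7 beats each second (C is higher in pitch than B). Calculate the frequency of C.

A–B: Beat frequency = 24/8 = 3 Hz.
B is below A, so f_B = 791.2 − 3 = 788.2 Hz.
C is above B, so f_C = 788.2 + 7 = 795.2 Hz.

795.2 Hz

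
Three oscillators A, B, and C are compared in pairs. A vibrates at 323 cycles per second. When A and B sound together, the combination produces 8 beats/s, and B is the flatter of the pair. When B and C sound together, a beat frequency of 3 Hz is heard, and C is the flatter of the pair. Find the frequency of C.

B is below A, so f_B = 323 − 8 = 315 Hz.
C is below B, so f_C = 315 − 3 = 312 Hz.

312 Hz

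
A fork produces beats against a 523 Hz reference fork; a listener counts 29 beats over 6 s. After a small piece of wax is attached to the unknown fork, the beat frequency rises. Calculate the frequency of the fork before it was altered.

Beat frequency = 29/6 = 4.8333 Hz.
|f − 523| = 4.8333, so the fork was at either 518.1667 Hz or 527.8333 Hz.
Loading a fork with wax lowers its frequency; the adjustment lowers the fork's frequency.
The beat rate rose, so the adjustment moved the fork further from 523 Hz — it was already below the reference.

518.1667 Hz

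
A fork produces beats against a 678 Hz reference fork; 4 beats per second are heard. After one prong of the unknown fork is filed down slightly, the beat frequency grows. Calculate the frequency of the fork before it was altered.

682 Hz

|f − 678| = 4, so the fork was at either 674 Hz or 682 Hz.
Filing a prong removes mass and raises the fork's frequency; the adjustment raises the fork's frequency.
The beat rate rose, so the adjustment moved the fork further from 678 Hz — it was already above the reference.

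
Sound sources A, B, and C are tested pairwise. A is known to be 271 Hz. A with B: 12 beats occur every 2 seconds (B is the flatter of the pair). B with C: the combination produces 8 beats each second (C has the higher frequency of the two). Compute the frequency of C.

273 Hz

A–B: Beat frequency = 12/2 = 6 Hz.
B is below A, so f_B = 271 − 6 = 265 Hz.
C is above B, so f_C = 265 + 8 = 273 Hz.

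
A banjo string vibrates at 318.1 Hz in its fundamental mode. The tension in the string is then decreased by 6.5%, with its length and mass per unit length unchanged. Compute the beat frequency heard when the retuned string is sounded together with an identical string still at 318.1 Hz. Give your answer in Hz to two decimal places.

10.51 Hz

For a string, f ∝ √T, so the new frequency is 318.1·√0.935 = 307.5881 Hz.
f_beat = |307.5881 − 318.1| = 10.51 Hz.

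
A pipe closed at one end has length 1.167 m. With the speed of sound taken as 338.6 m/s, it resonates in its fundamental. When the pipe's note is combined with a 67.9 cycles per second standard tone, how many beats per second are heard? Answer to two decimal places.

Closed pipe (odd harmonics): f_n = n·v/(4L) = 1·338.6/(4·1.167) = 72.5364 Hz.
f_beat = |72.5364 − 67.9| = 4.64 Hz.

4.64 Hz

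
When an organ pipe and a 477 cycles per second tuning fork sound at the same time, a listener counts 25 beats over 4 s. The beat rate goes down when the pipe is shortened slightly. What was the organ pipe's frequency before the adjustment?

470.75 Hz

Beat frequency = 25/4 = 6.25 Hz.
|f − 477| = 6.25, so the organ pipe was at either 470.75 Hz or 483.25 Hz.
A shorter pipe has a higher fundamental; the adjustment raises the organ pipe's frequency.
The beat rate fell, so the adjustment moved the organ pipe toward 477 Hz — it must have started below the reference.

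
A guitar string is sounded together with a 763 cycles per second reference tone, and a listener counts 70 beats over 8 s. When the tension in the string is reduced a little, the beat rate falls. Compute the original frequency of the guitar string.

771.75 Hz

Beat frequency = 70/8 = 8.75 Hz.
|f − 763| = 8.75, so the guitar string was at either 754.25 Hz or 771.75 Hz.
Lower tension means lower frequency; the adjustment lowers the guitar string's frequency.
The beat rate fell, so the adjustment moved the guitar string toward 763 Hz — it must have started above the reference.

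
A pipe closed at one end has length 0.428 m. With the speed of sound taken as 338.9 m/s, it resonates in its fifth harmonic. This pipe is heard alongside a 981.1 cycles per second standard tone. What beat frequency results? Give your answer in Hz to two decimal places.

Closed pipe (odd harmonics): f_n = n·v/(4L) = 5·338.9/(4·0.428) = 989.7780 Hz.
f_beat = |989.7780 − 981.1| = 8.68 Hz.

8.68 Hz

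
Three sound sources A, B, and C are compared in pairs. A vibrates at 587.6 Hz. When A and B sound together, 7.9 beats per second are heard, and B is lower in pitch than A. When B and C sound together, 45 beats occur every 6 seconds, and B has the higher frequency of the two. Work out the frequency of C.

572.2 Hz

B is below A, so f_B = 587.6 − 7.9 = 579.7 Hz.
B–C: Beat frequency = 45/6 = 7.5 Hz.
C is below B, so f_C = 579.7 − 7.5 = 572.2 Hz.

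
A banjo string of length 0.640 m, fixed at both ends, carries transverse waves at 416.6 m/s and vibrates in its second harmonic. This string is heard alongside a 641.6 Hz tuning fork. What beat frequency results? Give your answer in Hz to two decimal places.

9.34 Hz

For a string fixed at both ends, f_n = n·v/(2L) = 2·416.6/(2·0.640) = 650.9375 Hz.
f_beat = |650.9375 − 641.6| = 9.34 Hz.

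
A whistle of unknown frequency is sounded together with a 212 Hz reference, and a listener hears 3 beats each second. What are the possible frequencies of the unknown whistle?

209 Hz or 215 Hz

|f − 212| = 3, so f = 212 ± 3.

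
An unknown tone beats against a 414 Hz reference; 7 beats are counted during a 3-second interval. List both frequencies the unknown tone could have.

Beat frequency = 7/3 = 2.3333 Hz.
|f − 414| = 2.3333, so f = 414 ± 2.3333.

411.6667 Hz or 416.3333 Hz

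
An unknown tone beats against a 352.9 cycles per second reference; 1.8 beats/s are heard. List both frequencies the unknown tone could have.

|f − 352.9| = 1.8, so f = 352.9 ± 1.8.

351.1 Hz or 354.7 Hz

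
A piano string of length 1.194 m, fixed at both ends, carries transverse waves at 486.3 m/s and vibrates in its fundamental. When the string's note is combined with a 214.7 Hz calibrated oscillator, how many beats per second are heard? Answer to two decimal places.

For a string fixed at both ends, f_n = n·v/(2L) = 1·486.3/(2·1.194) = 203.6432 Hz.
f_beat = |203.6432 − 214.7| = 11.06 Hz.

11.06 Hz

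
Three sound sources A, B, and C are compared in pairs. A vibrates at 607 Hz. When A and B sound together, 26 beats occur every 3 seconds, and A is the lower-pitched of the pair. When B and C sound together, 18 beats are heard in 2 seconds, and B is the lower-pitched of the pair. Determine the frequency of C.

624.6667 Hz

A–B: Beat frequency = 26/3 = 8.6667 Hz.
B is above A, so f_B = 607 + 8.6667 = 615.6667 Hz.
B–C: Beat frequency = 18/2 = 9 Hz.
C is above B, so f_C = 615.6667 + 9 = 624.6667 Hz.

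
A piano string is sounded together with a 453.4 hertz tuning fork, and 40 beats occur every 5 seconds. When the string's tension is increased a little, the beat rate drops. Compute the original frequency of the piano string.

Beat frequency = 40/5 = 8 Hz.
|f − 453.4| = 8, so the piano string was at either 445.4 Hz or 461.4 Hz.
Higher tension means higher frequency; the adjustment raises the piano string's frequency.
The beat rate fell, so the adjustment moved the piano string toward 453.4 Hz — it must have started below the reference.

445.4 Hz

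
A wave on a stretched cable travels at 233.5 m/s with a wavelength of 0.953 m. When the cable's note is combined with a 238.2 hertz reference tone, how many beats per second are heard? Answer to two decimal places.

6.82 Hz

Source frequency f = v/λ = 233.5/0.953 = 245.0157 Hz.
f_beat = |245.0157 − 238.2| = 6.82 Hz.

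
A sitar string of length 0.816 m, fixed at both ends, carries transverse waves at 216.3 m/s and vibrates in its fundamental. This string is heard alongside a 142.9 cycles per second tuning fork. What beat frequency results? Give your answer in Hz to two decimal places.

10.36 Hz

For a string fixed at both ends, f_n = n·v/(2L) = 1·216.3/(2·0.816) = 132.5368 Hz.
f_beat = |132.5368 − 142.9| = 10.36 Hz.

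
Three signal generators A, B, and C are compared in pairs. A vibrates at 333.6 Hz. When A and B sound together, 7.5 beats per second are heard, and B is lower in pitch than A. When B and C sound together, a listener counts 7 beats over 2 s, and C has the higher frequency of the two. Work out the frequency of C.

329.6 Hz

B is below A, so f_B = 333.6 − 7.5 = 326.1 Hz.
B–C: Beat frequency = 7/2 = 3.5 Hz.
C is above B, so f_C = 326.1 + 3.5 = 329.6 Hz.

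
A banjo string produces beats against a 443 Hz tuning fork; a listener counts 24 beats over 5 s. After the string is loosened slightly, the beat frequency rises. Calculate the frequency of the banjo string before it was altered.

Beat frequency = 24/5 = 4.8 Hz.
|f − 443| = 4.8, so the banjo string was at either 438.2 Hz or 447.8 Hz.
Reducing tension lowers a string's frequency; the adjustment lowers the banjo string's frequency.
The beat rate rose, so the adjustment moved the banjo string further from 443 Hz — it was already below the reference.

438.2 Hz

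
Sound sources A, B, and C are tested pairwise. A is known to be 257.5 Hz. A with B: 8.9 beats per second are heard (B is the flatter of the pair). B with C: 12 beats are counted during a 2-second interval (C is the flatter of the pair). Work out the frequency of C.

242.6 Hz

B is below A, so f_B = 257.5 − 8.9 = 248.6 Hz.
B–C: Beat frequency = 12/2 = 6 Hz.
C is below B, so f_C = 248.6 − 6 = 242.6 Hz.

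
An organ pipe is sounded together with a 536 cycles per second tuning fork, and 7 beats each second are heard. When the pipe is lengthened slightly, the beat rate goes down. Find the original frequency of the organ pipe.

543 Hz

|f − 536| = 7, so the organ pipe was at either 529 Hz or 543 Hz.
A longer pipe has a lower fundamental; the adjustment lowers the organ pipe's frequency.
The beat rate fell, so the adjustment moved the organ pipe toward 536 Hz — it must have started above the reference.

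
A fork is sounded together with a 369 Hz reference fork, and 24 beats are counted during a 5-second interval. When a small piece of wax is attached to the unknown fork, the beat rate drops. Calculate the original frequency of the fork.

Beat frequency = 24/5 = 4.8 Hz.
|f − 369| = 4.8, so the fork was at either 364.2 Hz or 373.8 Hz.
Loading a fork with wax lowers its frequency; the adjustment lowers the fork's frequency.
The beat rate fell, so the adjustment moved the fork toward 369 Hz — it must have started above the reference.

373.8 Hz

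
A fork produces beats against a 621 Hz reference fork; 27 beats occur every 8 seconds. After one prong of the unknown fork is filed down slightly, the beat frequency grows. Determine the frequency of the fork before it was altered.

Beat frequency = 27/8 = 3.375 Hz.
|f − 621| = 3.375, so the fork was at either 617.625 Hz or 624.375 Hz.
Filing a prong removes mass and raises the fork's frequency; the adjustment raises the fork's frequency.
The beat rate rose, so the adjustment moved the fork further from 621 Hz — it was already above the reference.

624.375 Hz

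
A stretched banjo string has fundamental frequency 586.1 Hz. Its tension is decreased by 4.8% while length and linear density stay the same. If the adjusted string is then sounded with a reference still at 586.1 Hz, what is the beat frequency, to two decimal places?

14.24 Hz

For a string, f ∝ √T, so the new frequency is 586.1·√0.952 = 571.8606 Hz.
f_beat = |571.8606 − 586.1| = 14.24 Hz.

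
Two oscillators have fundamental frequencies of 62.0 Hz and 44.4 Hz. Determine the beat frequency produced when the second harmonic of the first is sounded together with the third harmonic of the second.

9.2 Hz

Second harmonic of the first: 2·62.0 = 124.0 Hz.
Third harmonic of the second: 3·44.4 = 133.2 Hz.
f_beat = |124.0 − 133.2| = 9.2 Hz.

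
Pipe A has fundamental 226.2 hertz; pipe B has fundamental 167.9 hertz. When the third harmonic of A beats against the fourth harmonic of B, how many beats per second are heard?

7.0 Hz

Third harmonic of the first: 3·226.2 = 678.6 Hz.
Fourth harmonic of the second: 4·167.9 = 671.6 Hz.
f_beat = |678.6 − 671.6| = 7.0 Hz.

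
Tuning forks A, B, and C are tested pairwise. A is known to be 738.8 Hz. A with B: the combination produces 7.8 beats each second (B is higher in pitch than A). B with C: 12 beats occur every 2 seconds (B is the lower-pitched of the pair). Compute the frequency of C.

752.6 Hz

B is above A, so f_B = 738.8 + 7.8 = 746.6 Hz.
B–C: Beat frequency = 12/2 = 6 Hz.
C is above B, so f_C = 746.6 + 6 = 752.6 Hz.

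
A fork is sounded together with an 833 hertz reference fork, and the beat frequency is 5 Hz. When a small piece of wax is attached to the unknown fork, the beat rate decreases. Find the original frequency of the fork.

838 Hz

|f − 833| = 5, so the fork was at either 828 Hz or 838 Hz.
Loading a fork with wax lowers its frequency; the adjustment lowers the fork's frequency.
The beat rate fell, so the adjustment moved the fork toward 833 Hz — it must have started above the reference.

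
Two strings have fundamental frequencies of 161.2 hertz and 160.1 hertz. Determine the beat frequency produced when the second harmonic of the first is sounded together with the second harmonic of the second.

2.2 Hz

Second harmonic of the first: 2·161.2 = 322.4 Hz.
Second harmonic of the second: 2·160.1 = 320.2 Hz.
f_beat = |322.4 − 320.2| = 2.2 Hz.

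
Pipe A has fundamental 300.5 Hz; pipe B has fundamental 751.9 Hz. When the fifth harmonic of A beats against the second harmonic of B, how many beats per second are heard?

Fifth harmonic of the first: 5·300.5 = 1502.5 Hz.
Second harmonic of the second: 2·751.9 = 1503.8 Hz.
f_beat = |1502.5 − 1503.8| = 1.3 Hz.

1.3 Hz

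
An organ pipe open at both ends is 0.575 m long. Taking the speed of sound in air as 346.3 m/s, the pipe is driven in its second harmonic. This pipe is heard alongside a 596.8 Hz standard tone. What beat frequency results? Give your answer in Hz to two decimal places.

5.46 Hz

Open pipe: f_n = n·v/(2L) = 2·346.3/(2·0.575) = 602.2609 Hz.
f_beat = |602.2609 − 596.8| = 5.46 Hz.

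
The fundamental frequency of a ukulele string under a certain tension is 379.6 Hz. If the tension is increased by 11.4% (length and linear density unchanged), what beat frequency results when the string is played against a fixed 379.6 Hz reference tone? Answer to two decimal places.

21.05 Hz

For a string, f ∝ √T, so the new frequency is 379.6·√1.114 = 400.6534 Hz.
f_beat = |400.6534 − 379.6| = 21.05 Hz.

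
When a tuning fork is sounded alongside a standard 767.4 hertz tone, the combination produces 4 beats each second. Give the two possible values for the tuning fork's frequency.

|f − 767.4| = 4, so f = 767.4 ± 4.

763.4 Hz or 771.4 Hz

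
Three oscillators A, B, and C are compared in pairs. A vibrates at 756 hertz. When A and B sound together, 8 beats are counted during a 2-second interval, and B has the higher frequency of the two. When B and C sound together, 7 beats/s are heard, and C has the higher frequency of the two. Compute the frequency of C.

767 Hz

A–B: Beat frequency = 8/2 = 4 Hz.
B is above A, so f_B = 756 + 4 = 760 Hz.
C is above B, so f_C = 760 + 7 = 767 Hz.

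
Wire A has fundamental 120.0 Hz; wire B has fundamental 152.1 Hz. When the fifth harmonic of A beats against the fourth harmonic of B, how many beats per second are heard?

Fifth harmonic of the first: 5·120.0 = 600.0 Hz.
Fourth harmonic of the second: 4·152.1 = 608.4 Hz.
f_beat = |600.0 − 608.4| = 8.4 Hz.

8.4 Hz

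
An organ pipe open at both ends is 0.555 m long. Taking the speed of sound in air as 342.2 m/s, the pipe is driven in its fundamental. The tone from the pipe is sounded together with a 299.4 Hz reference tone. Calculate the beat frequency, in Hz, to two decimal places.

Open pipe: f_n = n·v/(2L) = 1·342.2/(2·0.555) = 308.2883 Hz.
f_beat = |308.2883 − 299.4| = 8.89 Hz.

8.89 Hz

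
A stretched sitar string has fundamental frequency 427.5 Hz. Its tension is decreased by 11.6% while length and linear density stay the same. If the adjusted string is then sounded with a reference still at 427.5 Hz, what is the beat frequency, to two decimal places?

For a string, f ∝ √T, so the new frequency is 427.5·√0.884 = 401.9409 Hz.
f_beat = |401.9409 − 427.5| = 25.56 Hz.

25.56 Hz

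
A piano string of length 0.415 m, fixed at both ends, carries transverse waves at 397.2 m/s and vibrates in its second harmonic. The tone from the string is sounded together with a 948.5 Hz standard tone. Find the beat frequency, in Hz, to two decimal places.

For a string fixed at both ends, f_n = n·v/(2L) = 2·397.2/(2·0.415) = 957.1084 Hz.
f_beat = |957.1084 − 948.5| = 8.61 Hz.

8.61 Hz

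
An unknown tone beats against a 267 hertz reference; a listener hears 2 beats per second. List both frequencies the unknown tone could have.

|f − 267| = 2, so f = 267 ± 2.

265 Hz or 269 Hz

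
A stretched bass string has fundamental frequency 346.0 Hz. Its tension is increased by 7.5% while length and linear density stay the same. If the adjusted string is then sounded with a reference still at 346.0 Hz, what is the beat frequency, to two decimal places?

12.74 Hz

For a string, f ∝ √T, so the new frequency is 346.0·√1.075 = 358.7404 Hz.
f_beat = |358.7404 − 346.0| = 12.74 Hz.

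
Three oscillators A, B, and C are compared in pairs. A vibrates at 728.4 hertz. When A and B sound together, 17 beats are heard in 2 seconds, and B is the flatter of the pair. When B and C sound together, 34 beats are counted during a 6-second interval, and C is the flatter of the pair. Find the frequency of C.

714.2333 Hz

A–B: Beat frequency = 17/2 = 8.5 Hz.
B is below A, so f_B = 728.4 − 8.5 = 719.9 Hz.
B–C: Beat frequency = 34/6 = 5.6667 Hz.
C is below B, so f_C = 719.9 − 5.6667 = 714.2333 Hz.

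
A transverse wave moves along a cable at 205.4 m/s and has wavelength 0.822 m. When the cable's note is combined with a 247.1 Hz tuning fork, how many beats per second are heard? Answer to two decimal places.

Source frequency f = v/λ = 205.4/0.822 = 249.8783 Hz.
f_beat = |249.8783 − 247.1| = 2.78 Hz.

2.78 Hz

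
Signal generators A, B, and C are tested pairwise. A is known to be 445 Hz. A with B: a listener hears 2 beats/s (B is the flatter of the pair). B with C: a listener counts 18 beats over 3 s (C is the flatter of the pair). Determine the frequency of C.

B is below A, so f_B = 445 − 2 = 443 Hz.
B–C: Beat frequency = 18/3 = 6 Hz.
C is below B, so f_C = 443 − 6 = 437 Hz.

437 Hz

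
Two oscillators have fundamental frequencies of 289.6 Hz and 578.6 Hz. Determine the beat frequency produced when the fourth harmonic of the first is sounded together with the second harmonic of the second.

Fourth harmonic of the first: 4·289.6 = 1158.4 Hz.
Second harmonic of the second: 2·578.6 = 1157.2 Hz.
f_beat = |1158.4 − 1157.2| = 1.2 Hz.

1.2 Hz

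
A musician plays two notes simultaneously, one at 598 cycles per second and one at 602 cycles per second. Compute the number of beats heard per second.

f_beat = |f₁ − f₂|.
|598 − 602| = 4 Hz.

4 Hz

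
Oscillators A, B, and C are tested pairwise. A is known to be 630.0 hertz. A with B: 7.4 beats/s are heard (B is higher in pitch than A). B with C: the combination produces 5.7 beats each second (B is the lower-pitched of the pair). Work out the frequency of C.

B is above A, so f_B = 630.0 + 7.4 = 637.4 Hz.
C is above B, so f_C = 637.4 + 5.7 = 643.1 Hz.

643.1 Hz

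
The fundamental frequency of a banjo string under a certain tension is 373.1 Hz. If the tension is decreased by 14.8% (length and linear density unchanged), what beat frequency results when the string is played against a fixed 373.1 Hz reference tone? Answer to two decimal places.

For a string, f ∝ √T, so the new frequency is 373.1·√0.852 = 344.3856 Hz.
f_beat = |344.3856 − 373.1| = 28.71 Hz.

28.71 Hz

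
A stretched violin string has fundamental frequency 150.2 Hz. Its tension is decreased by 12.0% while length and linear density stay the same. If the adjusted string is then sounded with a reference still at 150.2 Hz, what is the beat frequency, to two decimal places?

For a string, f ∝ √T, so the new frequency is 150.2·√0.880 = 140.9001 Hz.
f_beat = |140.9001 − 150.2| = 9.30 Hz.

9.30 Hz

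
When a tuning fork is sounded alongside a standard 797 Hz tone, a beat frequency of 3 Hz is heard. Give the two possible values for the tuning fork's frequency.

|f − 797| = 3, so f = 797 ± 3.

794 Hz or 800 Hz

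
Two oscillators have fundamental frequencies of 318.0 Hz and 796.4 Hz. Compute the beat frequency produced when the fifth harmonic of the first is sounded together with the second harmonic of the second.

2.8 Hz

Fifth harmonic of the first: 5·318.0 = 1590.0 Hz.
Second harmonic of the second: 2·796.4 = 1592.8 Hz.
f_beat = |1590.0 − 1592.8| = 2.8 Hz.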